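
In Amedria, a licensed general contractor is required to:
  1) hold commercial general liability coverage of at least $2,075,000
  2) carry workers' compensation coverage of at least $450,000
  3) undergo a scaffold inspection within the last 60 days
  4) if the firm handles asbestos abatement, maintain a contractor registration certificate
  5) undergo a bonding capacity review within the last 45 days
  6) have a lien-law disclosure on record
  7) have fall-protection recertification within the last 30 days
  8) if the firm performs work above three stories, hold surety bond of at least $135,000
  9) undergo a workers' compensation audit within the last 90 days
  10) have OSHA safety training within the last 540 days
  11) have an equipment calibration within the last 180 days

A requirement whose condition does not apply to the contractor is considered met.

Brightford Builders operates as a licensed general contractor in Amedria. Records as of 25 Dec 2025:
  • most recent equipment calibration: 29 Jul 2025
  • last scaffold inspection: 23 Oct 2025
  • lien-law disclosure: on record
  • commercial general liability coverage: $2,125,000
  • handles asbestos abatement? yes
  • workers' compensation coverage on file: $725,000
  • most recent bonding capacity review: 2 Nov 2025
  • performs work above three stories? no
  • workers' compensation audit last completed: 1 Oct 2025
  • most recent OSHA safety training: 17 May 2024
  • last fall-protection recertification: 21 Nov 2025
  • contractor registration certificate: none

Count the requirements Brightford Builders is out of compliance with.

5

1. commercial general liability coverage $2,125,000 ≥ $2,075,000 → met
2. workers' compensation coverage $725,000 ≥ $450,000 → met
3. scaffold inspection 63 days ago vs limit 60 → not met
4. condition 'handles asbestos abatement' holds; contractor registration certificate absent → not met
5. bonding capacity review 53 days ago vs limit 45 → not met
6. lien-law disclosure present → met
7. fall-protection recertification 34 days ago vs limit 30 → not met
8. condition 'performs work above three stories' does not hold → requirement n/a → met
9. workers' compensation audit 85 days ago vs limit 90 → met
10. OSHA safety training 587 days ago vs limit 540 → not met
11. equipment calibration 149 days ago vs limit 180 → met
Not met: 5 of 11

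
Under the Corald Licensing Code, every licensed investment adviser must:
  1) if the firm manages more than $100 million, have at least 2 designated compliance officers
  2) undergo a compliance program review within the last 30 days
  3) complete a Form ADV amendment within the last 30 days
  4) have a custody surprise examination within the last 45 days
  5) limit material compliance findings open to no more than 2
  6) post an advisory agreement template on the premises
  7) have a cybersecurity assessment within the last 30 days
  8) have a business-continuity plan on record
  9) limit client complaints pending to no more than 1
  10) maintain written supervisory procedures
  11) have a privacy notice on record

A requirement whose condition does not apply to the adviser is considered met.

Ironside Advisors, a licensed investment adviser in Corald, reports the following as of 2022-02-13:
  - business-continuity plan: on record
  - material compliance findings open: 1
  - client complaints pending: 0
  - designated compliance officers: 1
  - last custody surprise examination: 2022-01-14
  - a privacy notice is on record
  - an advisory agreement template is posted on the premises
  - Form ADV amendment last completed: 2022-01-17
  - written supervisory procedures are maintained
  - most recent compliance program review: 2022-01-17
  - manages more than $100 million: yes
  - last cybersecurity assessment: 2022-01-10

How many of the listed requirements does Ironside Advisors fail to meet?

2

1. condition 'manages more than $100 million' holds; designated compliance officers 1 < 2 → not met
2. compliance program review 27 days ago vs limit 30 → met
3. Form ADV amendment 27 days ago vs limit 30 → met
4. custody surprise examination 30 days ago vs limit 45 → met
5. material compliance findings open 1 ≤ 2 → met
6. advisory agreement template present → met
7. cybersecurity assessment 34 days ago vs limit 30 → not met
8. business-continuity plan present → met
9. client complaints pending 0 ≤ 1 → met
10. written supervisory procedures present → met
11. privacy notice present → met
Not met: 2 of 11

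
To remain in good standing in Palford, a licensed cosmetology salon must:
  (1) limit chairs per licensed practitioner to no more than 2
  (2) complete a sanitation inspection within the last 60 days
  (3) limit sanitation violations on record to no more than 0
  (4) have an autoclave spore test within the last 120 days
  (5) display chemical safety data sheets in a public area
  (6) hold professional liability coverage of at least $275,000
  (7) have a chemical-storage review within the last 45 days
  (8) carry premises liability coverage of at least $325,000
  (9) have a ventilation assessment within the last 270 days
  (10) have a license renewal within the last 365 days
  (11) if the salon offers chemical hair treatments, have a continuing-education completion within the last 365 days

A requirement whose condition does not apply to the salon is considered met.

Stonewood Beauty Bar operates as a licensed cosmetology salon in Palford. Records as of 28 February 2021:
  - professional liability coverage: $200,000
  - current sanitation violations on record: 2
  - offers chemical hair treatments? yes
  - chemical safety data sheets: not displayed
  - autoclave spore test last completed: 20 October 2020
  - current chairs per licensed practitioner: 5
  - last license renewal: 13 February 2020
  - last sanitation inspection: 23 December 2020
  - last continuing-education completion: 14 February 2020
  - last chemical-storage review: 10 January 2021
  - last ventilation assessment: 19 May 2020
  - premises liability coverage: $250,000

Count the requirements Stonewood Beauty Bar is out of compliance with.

11

1. chairs per licensed practitioner 5 > 2 → not met
2. sanitation inspection 67 days ago vs limit 60 → not met
3. sanitation violations on record 2 > 0 → not met
4. autoclave spore test 131 days ago vs limit 120 → not met
5. chemical safety data sheets absent → not met
6. professional liability coverage $200,000 < $275,000 → not met
7. chemical-storage review 49 days ago vs limit 45 → not met
8. premises liability coverage $250,000 < $325,000 → not met
9. ventilation assessment 285 days ago vs limit 270 → not met
10. license renewal 381 days ago vs limit 365 → not met
11. condition 'offers chemical hair treatments' holds; continuing-education completion 380 days ago vs limit 365 → not met
Not met: 11 of 11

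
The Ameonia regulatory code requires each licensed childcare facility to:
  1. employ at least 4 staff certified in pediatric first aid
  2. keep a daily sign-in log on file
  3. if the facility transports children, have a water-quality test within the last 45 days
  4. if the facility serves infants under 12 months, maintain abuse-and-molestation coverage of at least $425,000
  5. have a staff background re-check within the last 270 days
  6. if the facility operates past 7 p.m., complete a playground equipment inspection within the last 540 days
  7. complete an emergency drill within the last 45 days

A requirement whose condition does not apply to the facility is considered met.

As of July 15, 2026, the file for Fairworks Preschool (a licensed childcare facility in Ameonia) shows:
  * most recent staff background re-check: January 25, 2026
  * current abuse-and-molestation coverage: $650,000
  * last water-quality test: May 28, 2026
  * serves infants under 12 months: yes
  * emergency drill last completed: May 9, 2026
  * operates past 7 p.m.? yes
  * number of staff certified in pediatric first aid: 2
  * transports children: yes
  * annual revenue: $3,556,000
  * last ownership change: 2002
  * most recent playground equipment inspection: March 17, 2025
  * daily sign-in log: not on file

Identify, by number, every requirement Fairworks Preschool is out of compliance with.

1, 2, 3, 7

1. staff certified in pediatric first aid 2 < 4 → not met
2. daily sign-in log absent → not met
3. condition 'transports children' holds; water-quality test 48 days ago vs limit 45 → not met
4. condition 'serves infants under 12 months' holds; abuse-and-molestation coverage $650,000 ≥ $425,000 → met
5. staff background re-check 171 days ago vs limit 270 → met
6. condition 'operates past 7 p.m.' holds; playground equipment inspection 485 days ago vs limit 540 → met
7. emergency drill 67 days ago vs limit 45 → not met
Not met: 1, 2, 3, 7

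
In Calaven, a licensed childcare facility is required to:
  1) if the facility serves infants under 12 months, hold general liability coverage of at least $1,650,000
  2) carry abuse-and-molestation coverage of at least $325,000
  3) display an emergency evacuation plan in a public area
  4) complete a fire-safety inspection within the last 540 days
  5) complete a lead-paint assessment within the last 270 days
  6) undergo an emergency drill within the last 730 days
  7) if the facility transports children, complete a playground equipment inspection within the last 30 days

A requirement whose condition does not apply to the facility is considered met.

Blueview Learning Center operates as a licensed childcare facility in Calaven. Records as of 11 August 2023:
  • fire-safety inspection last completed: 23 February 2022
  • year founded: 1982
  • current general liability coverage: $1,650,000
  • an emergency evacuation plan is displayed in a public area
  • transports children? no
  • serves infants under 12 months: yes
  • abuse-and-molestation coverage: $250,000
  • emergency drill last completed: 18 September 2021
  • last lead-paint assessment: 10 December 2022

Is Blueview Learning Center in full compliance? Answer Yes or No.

1. condition 'serves infants under 12 months' holds; general liability coverage $1,650,000 ≥ $1,650,000 → met
2. abuse-and-molestation coverage $250,000 < $325,000 → not met
3. emergency evacuation plan present → met
4. fire-safety inspection 534 days ago vs limit 540 → met
5. lead-paint assessment 244 days ago vs limit 270 → met
6. emergency drill 692 days ago vs limit 730 → met
7. condition 'transports children' does not hold → requirement n/a → met
Not met: 2

No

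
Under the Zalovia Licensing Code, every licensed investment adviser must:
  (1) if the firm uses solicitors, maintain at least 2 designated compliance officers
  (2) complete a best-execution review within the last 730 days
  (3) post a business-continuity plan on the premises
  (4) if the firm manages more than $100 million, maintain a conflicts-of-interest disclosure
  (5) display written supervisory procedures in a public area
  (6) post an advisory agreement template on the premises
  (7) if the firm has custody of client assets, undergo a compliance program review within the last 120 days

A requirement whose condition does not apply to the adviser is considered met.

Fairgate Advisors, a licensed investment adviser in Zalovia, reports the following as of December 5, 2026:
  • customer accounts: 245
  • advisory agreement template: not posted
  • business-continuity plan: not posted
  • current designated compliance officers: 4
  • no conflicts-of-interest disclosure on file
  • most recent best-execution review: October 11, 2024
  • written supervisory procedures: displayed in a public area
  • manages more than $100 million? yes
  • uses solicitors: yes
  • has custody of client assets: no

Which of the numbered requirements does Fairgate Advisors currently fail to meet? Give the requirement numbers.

1. condition 'uses solicitors' holds; designated compliance officers 4 ≥ 2 → met
2. best-execution review 785 days ago vs limit 730 → not met
3. business-continuity plan absent → not met
4. condition 'manages more than $100 million' holds; conflicts-of-interest disclosure absent → not met
5. written supervisory procedures present → met
6. advisory agreement template absent → not met
7. condition 'has custody of client assets' does not hold → requirement n/a → met
Not met: 2, 3, 4, 6

2, 3, 4, 6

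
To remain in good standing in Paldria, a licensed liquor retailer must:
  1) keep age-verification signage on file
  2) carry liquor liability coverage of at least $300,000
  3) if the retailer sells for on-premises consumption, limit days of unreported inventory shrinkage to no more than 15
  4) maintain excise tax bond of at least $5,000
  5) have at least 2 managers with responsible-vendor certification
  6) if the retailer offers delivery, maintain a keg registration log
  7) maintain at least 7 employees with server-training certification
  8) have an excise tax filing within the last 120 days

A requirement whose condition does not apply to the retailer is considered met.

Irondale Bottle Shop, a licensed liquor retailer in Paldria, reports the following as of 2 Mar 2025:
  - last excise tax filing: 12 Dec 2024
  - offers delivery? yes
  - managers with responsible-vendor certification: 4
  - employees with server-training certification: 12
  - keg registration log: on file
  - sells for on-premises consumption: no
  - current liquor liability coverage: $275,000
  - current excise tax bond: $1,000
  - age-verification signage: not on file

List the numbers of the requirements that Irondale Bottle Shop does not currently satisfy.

1. age-verification signage absent → not met
2. liquor liability coverage $275,000 < $300,000 → not met
3. condition 'sells for on-premises consumption' does not hold → requirement n/a → met
4. excise tax bond $1,000 < $5,000 → not met
5. managers with responsible-vendor certification 4 ≥ 2 → met
6. condition 'offers delivery' holds; keg registration log present → met
7. employees with server-training certification 12 ≥ 7 → met
8. excise tax filing 80 days ago vs limit 120 → met
Not met: 1, 2, 4

1, 2, 4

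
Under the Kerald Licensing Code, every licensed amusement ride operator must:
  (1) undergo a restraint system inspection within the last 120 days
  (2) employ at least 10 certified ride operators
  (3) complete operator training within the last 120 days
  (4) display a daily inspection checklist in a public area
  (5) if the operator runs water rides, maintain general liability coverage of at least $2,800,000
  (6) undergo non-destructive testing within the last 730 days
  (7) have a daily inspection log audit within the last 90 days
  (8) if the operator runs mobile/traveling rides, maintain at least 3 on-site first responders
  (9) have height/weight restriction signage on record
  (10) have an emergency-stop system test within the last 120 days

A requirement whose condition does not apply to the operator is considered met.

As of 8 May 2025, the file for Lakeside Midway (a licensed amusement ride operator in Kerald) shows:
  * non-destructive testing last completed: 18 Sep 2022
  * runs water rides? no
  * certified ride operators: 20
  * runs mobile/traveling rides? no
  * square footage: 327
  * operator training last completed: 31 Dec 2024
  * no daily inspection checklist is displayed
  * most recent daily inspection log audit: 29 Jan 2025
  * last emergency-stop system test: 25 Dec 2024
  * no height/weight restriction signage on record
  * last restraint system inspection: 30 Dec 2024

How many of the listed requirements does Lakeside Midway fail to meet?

1. restraint system inspection 129 days ago vs limit 120 → not met
2. certified ride operators 20 ≥ 10 → met
3. operator training 128 days ago vs limit 120 → not met
4. daily inspection checklist absent → not met
5. condition 'runs water rides' does not hold → requirement n/a → met
6. non-destructive testing 963 days ago vs limit 730 → not met
7. daily inspection log audit 99 days ago vs limit 90 → not met
8. condition 'runs mobile/traveling rides' does not hold → requirement n/a → met
9. height/weight restriction signage absent → not met
10. emergency-stop system test 134 days ago vs limit 120 → not met
Not met: 7 of 10

7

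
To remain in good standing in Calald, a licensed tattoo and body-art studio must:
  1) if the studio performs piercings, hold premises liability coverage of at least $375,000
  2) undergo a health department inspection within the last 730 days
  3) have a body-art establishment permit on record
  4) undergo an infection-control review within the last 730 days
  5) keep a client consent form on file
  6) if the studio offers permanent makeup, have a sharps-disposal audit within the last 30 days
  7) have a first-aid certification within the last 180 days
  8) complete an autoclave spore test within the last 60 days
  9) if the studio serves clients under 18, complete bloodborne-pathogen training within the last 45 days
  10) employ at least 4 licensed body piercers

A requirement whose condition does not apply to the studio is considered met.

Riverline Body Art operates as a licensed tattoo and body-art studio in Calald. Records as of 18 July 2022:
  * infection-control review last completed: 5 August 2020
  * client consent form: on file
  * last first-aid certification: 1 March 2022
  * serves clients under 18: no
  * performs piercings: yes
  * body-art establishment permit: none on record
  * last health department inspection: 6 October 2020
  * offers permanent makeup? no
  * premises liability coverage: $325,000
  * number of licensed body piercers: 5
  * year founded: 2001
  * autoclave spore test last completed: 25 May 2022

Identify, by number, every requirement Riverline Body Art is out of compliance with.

1, 3

1. condition 'performs piercings' holds; premises liability coverage $325,000 < $375,000 → not met
2. health department inspection 650 days ago vs limit 730 → met
3. body-art establishment permit absent → not met
4. infection-control review 712 days ago vs limit 730 → met
5. client consent form present → met
6. condition 'offers permanent makeup' does not hold → requirement n/a → met
7. first-aid certification 139 days ago vs limit 180 → met
8. autoclave spore test 54 days ago vs limit 60 → met
9. condition 'serves clients under 18' does not hold → requirement n/a → met
10. licensed body piercers 5 ≥ 4 → met
Not met: 1, 3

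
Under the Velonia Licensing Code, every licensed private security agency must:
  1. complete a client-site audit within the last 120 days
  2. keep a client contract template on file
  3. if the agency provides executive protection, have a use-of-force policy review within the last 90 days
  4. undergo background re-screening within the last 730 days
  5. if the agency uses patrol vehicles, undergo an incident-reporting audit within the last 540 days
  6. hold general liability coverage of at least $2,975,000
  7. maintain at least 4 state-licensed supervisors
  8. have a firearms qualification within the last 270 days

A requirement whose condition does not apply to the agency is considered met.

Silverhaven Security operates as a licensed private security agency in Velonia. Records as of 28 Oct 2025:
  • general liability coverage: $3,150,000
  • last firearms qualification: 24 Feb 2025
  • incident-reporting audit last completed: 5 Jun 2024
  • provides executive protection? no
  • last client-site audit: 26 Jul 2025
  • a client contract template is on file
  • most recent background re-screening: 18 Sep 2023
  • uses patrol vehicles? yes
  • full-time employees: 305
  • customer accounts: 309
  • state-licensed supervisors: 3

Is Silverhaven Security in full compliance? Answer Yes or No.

1. client-site audit 94 days ago vs limit 120 → met
2. client contract template present → met
3. condition 'provides executive protection' does not hold → requirement n/a → met
4. background re-screening 771 days ago vs limit 730 → not met
5. condition 'uses patrol vehicles' holds; incident-reporting audit 510 days ago vs limit 540 → met
6. general liability coverage $3,150,000 ≥ $2,975,000 → met
7. state-licensed supervisors 3 < 4 → not met
8. firearms qualification 246 days ago vs limit 270 → met
Not met: 4, 7

No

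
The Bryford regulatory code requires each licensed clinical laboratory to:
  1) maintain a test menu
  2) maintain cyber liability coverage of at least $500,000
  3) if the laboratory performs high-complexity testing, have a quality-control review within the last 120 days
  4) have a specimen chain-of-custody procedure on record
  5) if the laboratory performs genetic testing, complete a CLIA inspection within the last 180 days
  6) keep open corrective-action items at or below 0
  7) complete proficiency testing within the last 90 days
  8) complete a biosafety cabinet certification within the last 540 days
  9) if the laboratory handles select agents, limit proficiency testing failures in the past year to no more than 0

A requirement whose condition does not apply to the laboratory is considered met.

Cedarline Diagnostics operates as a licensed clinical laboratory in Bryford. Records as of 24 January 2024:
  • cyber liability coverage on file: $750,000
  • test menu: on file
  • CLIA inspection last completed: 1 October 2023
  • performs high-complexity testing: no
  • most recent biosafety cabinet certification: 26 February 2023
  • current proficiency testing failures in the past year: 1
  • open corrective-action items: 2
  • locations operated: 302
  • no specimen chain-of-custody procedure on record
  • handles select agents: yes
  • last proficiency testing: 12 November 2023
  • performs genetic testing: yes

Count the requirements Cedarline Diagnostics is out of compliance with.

3

1. test menu present → met
2. cyber liability coverage $750,000 ≥ $500,000 → met
3. condition 'performs high-complexity testing' does not hold → requirement n/a → met
4. specimen chain-of-custody procedure absent → not met
5. condition 'performs genetic testing' holds; CLIA inspection 115 days ago vs limit 180 → met
6. open corrective-action items 2 > 0 → not met
7. proficiency testing 73 days ago vs limit 90 → met
8. biosafety cabinet certification 332 days ago vs limit 540 → met
9. condition 'handles select agents' holds; proficiency testing failures in the past year 1 > 0 → not met
Not met: 3 of 9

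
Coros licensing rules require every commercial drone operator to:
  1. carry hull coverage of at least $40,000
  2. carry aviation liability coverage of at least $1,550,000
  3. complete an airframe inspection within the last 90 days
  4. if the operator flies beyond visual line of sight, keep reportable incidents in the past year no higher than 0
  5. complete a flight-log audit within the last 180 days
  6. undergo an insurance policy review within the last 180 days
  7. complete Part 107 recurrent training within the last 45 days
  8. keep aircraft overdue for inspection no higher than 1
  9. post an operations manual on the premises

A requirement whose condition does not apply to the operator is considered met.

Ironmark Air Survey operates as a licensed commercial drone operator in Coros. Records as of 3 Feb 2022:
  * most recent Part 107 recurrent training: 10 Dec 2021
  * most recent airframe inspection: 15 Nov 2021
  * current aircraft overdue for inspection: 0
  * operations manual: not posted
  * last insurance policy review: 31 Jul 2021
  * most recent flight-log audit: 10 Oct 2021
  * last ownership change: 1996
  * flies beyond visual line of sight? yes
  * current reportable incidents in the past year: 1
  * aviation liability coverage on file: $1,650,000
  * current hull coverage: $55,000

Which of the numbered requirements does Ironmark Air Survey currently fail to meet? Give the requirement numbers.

1. hull coverage $55,000 ≥ $40,000 → met
2. aviation liability coverage $1,650,000 ≥ $1,550,000 → met
3. airframe inspection 80 days ago vs limit 90 → met
4. condition 'flies beyond visual line of sight' holds; reportable incidents in the past year 1 > 0 → not met
5. flight-log audit 116 days ago vs limit 180 → met
6. insurance policy review 187 days ago vs limit 180 → not met
7. Part 107 recurrent training 55 days ago vs limit 45 → not met
8. aircraft overdue for inspection 0 ≤ 1 → met
9. operations manual absent → not met
Not met: 4, 6, 7, 9

4, 6, 7, 9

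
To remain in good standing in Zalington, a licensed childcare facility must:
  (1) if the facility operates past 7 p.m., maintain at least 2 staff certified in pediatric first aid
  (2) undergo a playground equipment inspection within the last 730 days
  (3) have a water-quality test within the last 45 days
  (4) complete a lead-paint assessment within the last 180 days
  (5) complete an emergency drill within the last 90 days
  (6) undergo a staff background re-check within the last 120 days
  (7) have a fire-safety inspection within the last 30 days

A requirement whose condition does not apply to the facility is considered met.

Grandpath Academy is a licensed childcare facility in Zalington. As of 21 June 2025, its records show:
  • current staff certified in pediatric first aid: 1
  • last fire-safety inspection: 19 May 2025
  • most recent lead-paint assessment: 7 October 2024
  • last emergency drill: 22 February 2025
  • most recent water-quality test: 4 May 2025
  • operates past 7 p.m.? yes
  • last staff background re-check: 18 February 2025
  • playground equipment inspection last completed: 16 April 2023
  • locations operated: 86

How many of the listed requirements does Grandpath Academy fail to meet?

7

1. condition 'operates past 7 p.m.' holds; staff certified in pediatric first aid 1 < 2 → not met
2. playground equipment inspection 797 days ago vs limit 730 → not met
3. water-quality test 48 days ago vs limit 45 → not met
4. lead-paint assessment 257 days ago vs limit 180 → not met
5. emergency drill 119 days ago vs limit 90 → not met
6. staff background re-check 123 days ago vs limit 120 → not met
7. fire-safety inspection 33 days ago vs limit 30 → not met
Not met: 7 of 7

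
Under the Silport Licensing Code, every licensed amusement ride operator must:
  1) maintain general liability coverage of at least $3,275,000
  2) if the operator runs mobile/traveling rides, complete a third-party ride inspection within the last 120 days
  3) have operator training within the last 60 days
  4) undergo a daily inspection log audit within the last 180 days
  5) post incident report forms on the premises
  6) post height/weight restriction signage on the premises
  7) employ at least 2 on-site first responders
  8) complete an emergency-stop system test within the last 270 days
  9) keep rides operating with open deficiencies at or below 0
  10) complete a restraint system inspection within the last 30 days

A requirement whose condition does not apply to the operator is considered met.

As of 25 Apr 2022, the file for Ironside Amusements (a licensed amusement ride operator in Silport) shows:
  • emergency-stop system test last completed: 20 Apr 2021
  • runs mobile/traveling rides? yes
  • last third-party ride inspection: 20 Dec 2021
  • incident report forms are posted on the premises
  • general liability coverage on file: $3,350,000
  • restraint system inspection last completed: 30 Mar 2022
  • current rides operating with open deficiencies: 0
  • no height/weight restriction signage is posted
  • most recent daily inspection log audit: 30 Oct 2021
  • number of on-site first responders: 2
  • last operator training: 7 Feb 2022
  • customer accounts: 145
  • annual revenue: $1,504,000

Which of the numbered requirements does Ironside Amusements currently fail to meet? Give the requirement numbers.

2, 3, 6, 8

1. general liability coverage $3,350,000 ≥ $3,275,000 → met
2. condition 'runs mobile/traveling rides' holds; third-party ride inspection 126 days ago vs limit 120 → not met
3. operator training 77 days ago vs limit 60 → not met
4. daily inspection log audit 177 days ago vs limit 180 → met
5. incident report forms present → met
6. height/weight restriction signage absent → not met
7. on-site first responders 2 ≥ 2 → met
8. emergency-stop system test 370 days ago vs limit 270 → not met
9. rides operating with open deficiencies 0 ≤ 0 → met
10. restraint system inspection 26 days ago vs limit 30 → met
Not met: 2, 3, 6, 8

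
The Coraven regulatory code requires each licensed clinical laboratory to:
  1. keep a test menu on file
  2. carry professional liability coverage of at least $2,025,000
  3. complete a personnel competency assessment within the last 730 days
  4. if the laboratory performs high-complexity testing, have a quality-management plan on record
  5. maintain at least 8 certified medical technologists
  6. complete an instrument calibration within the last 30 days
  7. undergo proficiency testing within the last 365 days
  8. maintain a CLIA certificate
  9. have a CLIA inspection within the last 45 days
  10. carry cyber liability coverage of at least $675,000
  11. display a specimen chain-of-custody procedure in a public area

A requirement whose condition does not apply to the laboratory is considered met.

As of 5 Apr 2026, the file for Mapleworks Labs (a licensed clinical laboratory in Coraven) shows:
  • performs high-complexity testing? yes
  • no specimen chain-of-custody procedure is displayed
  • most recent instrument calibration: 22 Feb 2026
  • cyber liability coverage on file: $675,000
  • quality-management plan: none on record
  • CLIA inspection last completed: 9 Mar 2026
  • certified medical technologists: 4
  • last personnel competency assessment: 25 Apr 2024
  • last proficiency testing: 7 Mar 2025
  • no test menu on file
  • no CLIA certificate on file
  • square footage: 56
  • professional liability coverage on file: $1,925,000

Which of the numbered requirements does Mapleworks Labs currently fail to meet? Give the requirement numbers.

1, 2, 4, 5, 6, 7, 8, 11

1. test menu absent → not met
2. professional liability coverage $1,925,000 < $2,025,000 → not met
3. personnel competency assessment 710 days ago vs limit 730 → met
4. condition 'performs high-complexity testing' holds; quality-management plan absent → not met
5. certified medical technologists 4 < 8 → not met
6. instrument calibration 42 days ago vs limit 30 → not met
7. proficiency testing 394 days ago vs limit 365 → not met
8. CLIA certificate absent → not met
9. CLIA inspection 27 days ago vs limit 45 → met
10. cyber liability coverage $675,000 ≥ $675,000 → met
11. specimen chain-of-custody procedure absent → not met
Not met: 1, 2, 4, 5, 6, 7, 8, 11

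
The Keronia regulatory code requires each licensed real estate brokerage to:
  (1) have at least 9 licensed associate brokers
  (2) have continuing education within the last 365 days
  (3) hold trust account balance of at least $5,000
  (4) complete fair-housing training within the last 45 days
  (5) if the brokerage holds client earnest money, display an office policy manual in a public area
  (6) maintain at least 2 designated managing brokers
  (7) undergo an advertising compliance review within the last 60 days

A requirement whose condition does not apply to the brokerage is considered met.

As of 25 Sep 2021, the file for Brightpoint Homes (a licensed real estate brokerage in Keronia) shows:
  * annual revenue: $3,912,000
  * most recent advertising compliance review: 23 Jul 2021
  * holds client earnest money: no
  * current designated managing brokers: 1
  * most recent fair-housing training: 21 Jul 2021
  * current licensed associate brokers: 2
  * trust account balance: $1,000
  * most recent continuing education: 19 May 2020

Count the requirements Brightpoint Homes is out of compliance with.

6

1. licensed associate brokers 2 < 9 → not met
2. continuing education 494 days ago vs limit 365 → not met
3. trust account balance $1,000 < $5,000 → not met
4. fair-housing training 66 days ago vs limit 45 → not met
5. condition 'holds client earnest money' does not hold → requirement n/a → met
6. designated managing brokers 1 < 2 → not met
7. advertising compliance review 64 days ago vs limit 60 → not met
Not met: 6 of 7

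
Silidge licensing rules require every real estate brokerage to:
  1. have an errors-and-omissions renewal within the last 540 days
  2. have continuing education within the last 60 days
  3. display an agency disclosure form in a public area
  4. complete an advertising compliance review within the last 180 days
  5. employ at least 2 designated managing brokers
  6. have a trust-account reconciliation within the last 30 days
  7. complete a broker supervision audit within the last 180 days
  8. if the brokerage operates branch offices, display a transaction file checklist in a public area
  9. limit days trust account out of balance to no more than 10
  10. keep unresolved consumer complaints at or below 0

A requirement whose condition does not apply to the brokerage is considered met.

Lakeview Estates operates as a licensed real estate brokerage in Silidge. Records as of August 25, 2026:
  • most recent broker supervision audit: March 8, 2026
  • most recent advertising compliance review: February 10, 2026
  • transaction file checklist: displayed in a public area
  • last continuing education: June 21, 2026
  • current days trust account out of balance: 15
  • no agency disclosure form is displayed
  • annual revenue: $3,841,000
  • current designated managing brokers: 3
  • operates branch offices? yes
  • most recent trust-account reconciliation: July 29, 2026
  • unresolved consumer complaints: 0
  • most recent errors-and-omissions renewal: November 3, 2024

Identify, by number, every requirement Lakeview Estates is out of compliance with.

1. errors-and-omissions renewal 660 days ago vs limit 540 → not met
2. continuing education 65 days ago vs limit 60 → not met
3. agency disclosure form absent → not met
4. advertising compliance review 196 days ago vs limit 180 → not met
5. designated managing brokers 3 ≥ 2 → met
6. trust-account reconciliation 27 days ago vs limit 30 → met
7. broker supervision audit 170 days ago vs limit 180 → met
8. condition 'operates branch offices' holds; transaction file checklist present → met
9. days trust account out of balance 15 > 10 → not met
10. unresolved consumer complaints 0 ≤ 0 → met
Not met: 1, 2, 3, 4, 9

1, 2, 3, 4, 9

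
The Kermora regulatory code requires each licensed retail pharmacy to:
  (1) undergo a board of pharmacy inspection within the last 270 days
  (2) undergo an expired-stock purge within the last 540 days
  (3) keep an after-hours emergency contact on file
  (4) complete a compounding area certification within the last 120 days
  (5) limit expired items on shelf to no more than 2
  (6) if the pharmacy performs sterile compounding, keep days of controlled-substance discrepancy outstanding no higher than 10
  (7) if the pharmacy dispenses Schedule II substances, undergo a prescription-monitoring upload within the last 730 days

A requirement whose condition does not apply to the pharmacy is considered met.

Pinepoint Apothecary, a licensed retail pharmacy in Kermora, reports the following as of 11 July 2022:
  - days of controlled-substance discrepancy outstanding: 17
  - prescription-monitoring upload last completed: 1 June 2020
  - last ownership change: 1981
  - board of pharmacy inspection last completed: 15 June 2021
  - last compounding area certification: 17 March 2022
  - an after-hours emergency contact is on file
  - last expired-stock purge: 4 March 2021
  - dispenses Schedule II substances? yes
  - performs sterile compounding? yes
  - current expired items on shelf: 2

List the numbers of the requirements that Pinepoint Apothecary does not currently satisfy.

1. board of pharmacy inspection 391 days ago vs limit 270 → not met
2. expired-stock purge 494 days ago vs limit 540 → met
3. after-hours emergency contact present → met
4. compounding area certification 116 days ago vs limit 120 → met
5. expired items on shelf 2 ≤ 2 → met
6. condition 'performs sterile compounding' holds; days of controlled-substance discrepancy outstanding 17 > 10 → not met
7. condition 'dispenses Schedule II substances' holds; prescription-monitoring upload 770 days ago vs limit 730 → not met
Not met: 1, 6, 7

1, 6, 7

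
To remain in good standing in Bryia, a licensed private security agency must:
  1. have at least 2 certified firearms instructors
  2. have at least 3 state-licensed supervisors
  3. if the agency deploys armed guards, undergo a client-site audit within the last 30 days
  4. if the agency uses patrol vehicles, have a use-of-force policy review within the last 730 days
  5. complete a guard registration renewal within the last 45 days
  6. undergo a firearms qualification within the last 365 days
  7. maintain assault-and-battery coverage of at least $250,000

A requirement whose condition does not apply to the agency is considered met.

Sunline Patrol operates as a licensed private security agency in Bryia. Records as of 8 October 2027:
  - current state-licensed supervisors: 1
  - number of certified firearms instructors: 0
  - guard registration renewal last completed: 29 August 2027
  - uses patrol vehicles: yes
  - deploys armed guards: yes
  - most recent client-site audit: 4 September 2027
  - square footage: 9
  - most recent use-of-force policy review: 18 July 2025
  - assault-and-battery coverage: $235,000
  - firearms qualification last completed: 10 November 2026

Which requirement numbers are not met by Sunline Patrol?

1. certified firearms instructors 0 < 2 → not met
2. state-licensed supervisors 1 < 3 → not met
3. condition 'deploys armed guards' holds; client-site audit 34 days ago vs limit 30 → not met
4. condition 'uses patrol vehicles' holds; use-of-force policy review 812 days ago vs limit 730 → not met
5. guard registration renewal 40 days ago vs limit 45 → met
6. firearms qualification 332 days ago vs limit 365 → met
7. assault-and-battery coverage $235,000 < $250,000 → not met
Not met: 1, 2, 3, 4, 7

1, 2, 3, 4, 7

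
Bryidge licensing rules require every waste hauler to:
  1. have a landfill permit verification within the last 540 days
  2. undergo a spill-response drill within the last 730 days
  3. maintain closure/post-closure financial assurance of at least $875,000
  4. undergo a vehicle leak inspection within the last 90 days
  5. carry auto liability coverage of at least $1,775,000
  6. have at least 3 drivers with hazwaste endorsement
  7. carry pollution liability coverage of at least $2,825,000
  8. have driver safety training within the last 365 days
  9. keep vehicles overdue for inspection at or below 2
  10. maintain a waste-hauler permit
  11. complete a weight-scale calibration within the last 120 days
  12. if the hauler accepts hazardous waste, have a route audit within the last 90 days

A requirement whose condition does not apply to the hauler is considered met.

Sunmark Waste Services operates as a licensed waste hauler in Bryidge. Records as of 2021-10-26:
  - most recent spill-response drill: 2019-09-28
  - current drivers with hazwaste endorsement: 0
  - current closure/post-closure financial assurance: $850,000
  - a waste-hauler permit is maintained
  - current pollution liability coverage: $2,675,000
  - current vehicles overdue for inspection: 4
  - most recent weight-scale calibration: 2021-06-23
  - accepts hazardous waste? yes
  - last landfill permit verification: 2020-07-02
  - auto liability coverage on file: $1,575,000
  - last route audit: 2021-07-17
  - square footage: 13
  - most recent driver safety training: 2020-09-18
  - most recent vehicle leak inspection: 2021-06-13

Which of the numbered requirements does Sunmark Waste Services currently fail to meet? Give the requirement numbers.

2, 3, 4, 5, 6, 7, 8, 9, 11, 12

1. landfill permit verification 481 days ago vs limit 540 → met
2. spill-response drill 759 days ago vs limit 730 → not met
3. closure/post-closure financial assurance $850,000 < $875,000 → not met
4. vehicle leak inspection 135 days ago vs limit 90 → not met
5. auto liability coverage $1,575,000 < $1,775,000 → not met
6. drivers with hazwaste endorsement 0 < 3 → not met
7. pollution liability coverage $2,675,000 < $2,825,000 → not met
8. driver safety training 403 days ago vs limit 365 → not met
9. vehicles overdue for inspection 4 > 2 → not met
10. waste-hauler permit present → met
11. weight-scale calibration 125 days ago vs limit 120 → not met
12. condition 'accepts hazardous waste' holds; route audit 101 days ago vs limit 90 → not met
Not met: 2, 3, 4, 5, 6, 7, 8, 9, 11, 12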